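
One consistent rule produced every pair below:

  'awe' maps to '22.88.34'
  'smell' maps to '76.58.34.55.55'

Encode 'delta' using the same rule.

a(#1)→22 and w(#23)→88: differences scale by 3, so n = 3·pos + 19. The formula is n = 3×(alphabet index, a=1) + 19.
For delta: d=4→31, e=5→34, l=12→55, t=20→79, a=1→22.

31.34.55.79.22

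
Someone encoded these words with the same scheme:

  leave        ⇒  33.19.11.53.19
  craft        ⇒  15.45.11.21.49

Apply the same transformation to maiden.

l(#12)→33 and e(#5)→19: differences scale by 2, so n = 2·pos + 9. With a=1..z=26, the number is 2·pos + 9.
On maiden: m=13→35, a=1→11, i=9→27, d=4→17, e=5→19, n=14→37.

35.11.27.17.19.37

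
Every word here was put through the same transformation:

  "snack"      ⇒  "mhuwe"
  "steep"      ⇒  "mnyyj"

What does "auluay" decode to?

garage

Compare letters: s→m is +20, n→h is +20, a→u is +20 — a constant shift. This is a Caesar cipher with shift 20.
Undoing it on auluay: a−20=g, u−20=a, l−20=r, u−20=a, a−20=g, y−20=e.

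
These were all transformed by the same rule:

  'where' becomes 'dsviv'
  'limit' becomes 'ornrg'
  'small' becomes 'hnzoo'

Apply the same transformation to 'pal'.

kzo

Each pair mirrors across the alphabet (w↔d, h↔s, e↔v): positions sum to 25. This is the alphabet-reversal cipher (Atbash): a becomes z, b becomes y, etc.
For pal: p↔k, a↔z, l↔o.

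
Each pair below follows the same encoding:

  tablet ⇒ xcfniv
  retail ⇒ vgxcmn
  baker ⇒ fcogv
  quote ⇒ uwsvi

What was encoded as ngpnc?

Shifts by position in tablet: pos 0: t→x (+4), pos 1: a→c (+2), pos 2: b→f (+4), pos 3: l→n (+2) — repeating every 2. A repeating key of period 2 is used — shifts +4, +2 over and over.
Reversing it on ngpnc: n−4=j, g−2=e, p−4=l, n−2=l, c−4=y.

jelly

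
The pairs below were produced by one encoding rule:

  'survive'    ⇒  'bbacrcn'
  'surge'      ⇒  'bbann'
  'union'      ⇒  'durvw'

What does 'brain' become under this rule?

A repeating key of period 2 is used — shifts +9, +7 over and over.
Applying it to brain: b+9=k, r+7=y, a+9=j, i+7=p, n+9=w.

kyjpw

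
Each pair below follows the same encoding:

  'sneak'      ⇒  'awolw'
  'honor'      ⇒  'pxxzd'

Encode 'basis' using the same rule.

jjcte

In sneak: s→a is +8, n→w is +9, e→o is +10, a→l is +11 — the shift increases by 1 each position. Letter i (0-indexed) is shifted by i+8, so successive shifts are 8, 9, 10, ….
On basis: b+8=j, a+9=j, s+10=c, i+11=t, s+12=e.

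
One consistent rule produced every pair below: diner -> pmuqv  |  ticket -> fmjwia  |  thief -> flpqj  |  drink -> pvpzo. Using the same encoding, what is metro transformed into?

yiads

Shifts by position in diner: pos 0: d→p (+12), pos 1: i→m (+4), pos 2: n→u (+7), pos 3: e→q (+12), pos 4: r→v (+4) — repeating every 3. The shifts repeat in a cycle of length 3: positions 0,1,… shift by +12, +4, +7, then the pattern repeats.
Applying it to metro: m+12=y, e+4=i, t+7=a, r+12=d, o+4=s.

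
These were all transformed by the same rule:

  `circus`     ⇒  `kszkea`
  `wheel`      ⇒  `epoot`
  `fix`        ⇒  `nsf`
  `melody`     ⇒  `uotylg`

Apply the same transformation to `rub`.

Two shifts are in play — +10 for a/e/i/o/u, +8 for every other letter.
On rub: r(cons)+8=z, u(vowel)+10=e, b(cons)+8=j.

zej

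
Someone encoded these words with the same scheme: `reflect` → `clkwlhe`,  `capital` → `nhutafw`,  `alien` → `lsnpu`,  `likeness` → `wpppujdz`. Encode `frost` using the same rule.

qytda

Shifts by position in reflect: pos 0: r→c (+11), pos 1: e→l (+7), pos 2: f→k (+5), pos 3: l→w (+11), pos 4: e→l (+7), pos 5: c→h (+5) — repeating every 3. The shifts repeat in a cycle of length 3: positions 0,1,… shift by +11, +7, +5, then the pattern repeats.
On frost: f+11=q, r+7=y, o+5=t, s+11=d, t+7=a.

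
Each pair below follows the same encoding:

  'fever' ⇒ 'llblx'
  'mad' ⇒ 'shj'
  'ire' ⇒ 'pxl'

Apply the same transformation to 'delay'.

jlrhe

The rule splits by letter class: vowels +7, consonants +6.
On delay: d(cons)+6=j, e(vowel)+7=l, l(cons)+6=r, a(vowel)+7=h, y(cons)+6=e.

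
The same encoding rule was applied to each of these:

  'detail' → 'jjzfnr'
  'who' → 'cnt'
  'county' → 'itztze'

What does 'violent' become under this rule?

bntrjtz

The shift depends on letter class: consonant d→j is +6, but vowel e→j is +5. The rule splits by letter class: vowels +5, consonants +6.
For violent: v(cons)+6=b, i(vowel)+5=n, o(vowel)+5=t, l(cons)+6=r, e(vowel)+5=j, n(cons)+6=t, t(cons)+6=z.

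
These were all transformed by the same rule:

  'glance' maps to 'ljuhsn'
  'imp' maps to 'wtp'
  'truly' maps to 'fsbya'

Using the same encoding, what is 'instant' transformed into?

The word is reversed, then every letter is shifted forward by 7.
On instant: reverse → tnatsni; then shift: t+7=a, n+7=u, a+7=h, t+7=a, s+7=z, n+7=u, i+7=p.

auhazup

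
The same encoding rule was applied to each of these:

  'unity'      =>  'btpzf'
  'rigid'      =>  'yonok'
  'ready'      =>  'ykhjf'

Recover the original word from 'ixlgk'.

Shifts by position in unity: pos 0: u→b (+7), pos 1: n→t (+6), pos 2: i→p (+7), pos 3: t→z (+6) — repeating every 2. It's a Vigenère-style cipher with numeric key [7,6]: position i shifts by key[i mod 2].
Decoding ixlgk: i−7=b, x−6=r, l−7=e, g−6=a, k−7=d.

bread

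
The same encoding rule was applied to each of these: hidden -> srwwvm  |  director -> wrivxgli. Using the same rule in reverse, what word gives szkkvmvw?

Each pair mirrors across the alphabet (h↔s, i↔r, d↔w): positions sum to 25. This is the alphabet-reversal cipher (Atbash): a becomes z, b becomes y, etc.
Decoding szkkvmvw: s↔h, z↔a, k↔p, k↔p, v↔e, m↔n, v↔e, w↔d.

happened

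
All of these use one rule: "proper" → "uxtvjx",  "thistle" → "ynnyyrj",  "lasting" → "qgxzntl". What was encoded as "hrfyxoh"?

classic

Shifts by position in proper: pos 0: p→u (+5), pos 1: r→x (+6), pos 2: o→t (+5), pos 3: p→v (+6) — repeating every 2. The shifts repeat in a cycle of length 2: positions 0,1,… shift by +5, +6, then the pattern repeats.
Decoding hrfyxoh: h−5=c, r−6=l, f−5=a, y−6=s, x−5=s, o−6=i, h−5=c.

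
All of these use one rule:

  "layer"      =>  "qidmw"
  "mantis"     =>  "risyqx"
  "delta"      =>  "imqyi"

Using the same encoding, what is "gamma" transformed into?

The rule splits by letter class: vowels +8, consonants +5.
On gamma: g(cons)+5=l, a(vowel)+8=i, m(cons)+5=r, m(cons)+5=r, a(vowel)+8=i.

lirri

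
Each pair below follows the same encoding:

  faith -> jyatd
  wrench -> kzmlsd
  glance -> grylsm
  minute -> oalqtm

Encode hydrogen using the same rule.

depzigml

Treating letters as 0–25, the rule is x ↦ 23x + 24 (mod 26).
On hydrogen: h(7)→23·7+24≡3=d; y(24)→23·24+24≡4=e; d(3)→23·3+24≡15=p; r(17)→23·17+24≡25=z; o(14)→23·14+24≡8=i; g(6)→23·6+24≡6=g; e(4)→23·4+24≡12=m; n(13)→23·13+24≡11=l (all mod 26).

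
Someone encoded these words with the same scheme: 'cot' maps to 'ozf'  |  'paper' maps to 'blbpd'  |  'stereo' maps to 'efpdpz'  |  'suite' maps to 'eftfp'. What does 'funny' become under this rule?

rfzzk

The shift depends on letter class: consonant c→o is +12, but vowel o→z is +11. The rule splits by letter class: vowels +11, consonants +12.
On funny: f(cons)+12=r, u(vowel)+11=f, n(cons)+12=z, n(cons)+12=z, y(cons)+12=k.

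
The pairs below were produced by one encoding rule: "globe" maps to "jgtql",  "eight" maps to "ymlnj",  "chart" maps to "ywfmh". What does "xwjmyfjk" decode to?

The output letters match the input read backwards, each shifted +5: globe reversed is ebolg. Two steps: reverse the string, then apply a Caesar shift of +5.
Reversing it on xwjmyfjk: shift back: x−5=s, w−5=r, j−5=e, m−5=h, y−5=t, f−5=a, j−5=e, k−5=f → srehtaef; then reverse → feathers.

feathers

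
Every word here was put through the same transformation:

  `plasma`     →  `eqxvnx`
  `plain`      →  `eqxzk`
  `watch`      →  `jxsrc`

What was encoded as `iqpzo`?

This is an affine cipher: with a=0,…,z=25, each position x becomes (23x+23) mod 26.
Decoding iqpzo: i(8)→17·(8−23)≡5=f; q(16)→17·(16−23)≡11=l; p(15)→17·(15−23)≡20=u; z(25)→17·(25−23)≡8=i; o(14)→17·(14−23)≡3=d (all mod 26).

fluid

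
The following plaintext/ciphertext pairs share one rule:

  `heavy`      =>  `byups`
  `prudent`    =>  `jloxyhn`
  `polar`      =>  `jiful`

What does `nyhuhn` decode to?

tenant

Every letter moves 20 places later in the alphabet, wrapping around z→a.
Reversing it on nyhuhn: n−20=t, y−20=e, h−20=n, u−20=a, h−20=n, n−20=t.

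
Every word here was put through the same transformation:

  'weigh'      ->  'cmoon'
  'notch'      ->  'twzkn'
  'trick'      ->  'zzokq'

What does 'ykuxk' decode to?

scope

Shifts by position in weigh: pos 0: w→c (+6), pos 1: e→m (+8), pos 2: i→o (+6), pos 3: g→o (+8) — repeating every 2. A repeating key of period 2 is used — shifts +6, +8 over and over.
Undoing it on ykuxk: y−6=s, k−8=c, u−6=o, x−8=p, k−6=e.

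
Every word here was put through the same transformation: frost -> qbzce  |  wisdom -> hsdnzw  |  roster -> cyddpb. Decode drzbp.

Shifts by position in frost: pos 0: f→q (+11), pos 1: r→b (+10), pos 2: o→z (+11), pos 3: s→c (+10) — repeating every 2. A repeating key of period 2 is used — shifts +11, +10 over and over.
Decoding drzbp: d−11=s, r−10=h, z−11=o, b−10=r, p−11=e.

shore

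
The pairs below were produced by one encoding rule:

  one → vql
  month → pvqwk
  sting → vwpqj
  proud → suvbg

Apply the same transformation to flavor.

The rule splits by letter class: vowels +7, consonants +3.
Applying it to flavor: f(cons)+3=i, l(cons)+3=o, a(vowel)+7=h, v(cons)+3=y, o(vowel)+7=v, r(cons)+3=u.

iohyvu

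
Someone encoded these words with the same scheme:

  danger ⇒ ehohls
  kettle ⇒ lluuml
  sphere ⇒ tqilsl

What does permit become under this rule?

The rule splits by letter class: vowels +7, consonants +1.
On permit: p(cons)+1=q, e(vowel)+7=l, r(cons)+1=s, m(cons)+1=n, i(vowel)+7=p, t(cons)+1=u.

qlsnpu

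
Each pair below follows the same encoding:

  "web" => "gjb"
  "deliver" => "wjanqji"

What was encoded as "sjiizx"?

sudden

The output letters match the input read backwards, each shifted +5: web reversed is bew. Read the word backwards and shift each letter +5.
Undoing it on sjiizx: shift back: s−5=n, j−5=e, i−5=d, i−5=d, z−5=u, x−5=s → neddus; then reverse → sudden.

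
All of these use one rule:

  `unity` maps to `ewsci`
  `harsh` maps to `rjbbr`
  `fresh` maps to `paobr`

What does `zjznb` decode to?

paper

Shifts by position in unity: pos 0: u→e (+10), pos 1: n→w (+9), pos 2: i→s (+10), pos 3: t→c (+9) — repeating every 2. A repeating key of period 2 is used — shifts +10, +9 over and over.
Reversing it on zjznb: z−10=p, j−9=a, z−10=p, n−9=e, b−10=r.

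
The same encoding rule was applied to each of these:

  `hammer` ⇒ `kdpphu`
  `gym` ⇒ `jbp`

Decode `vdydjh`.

Every letter moves 3 places later in the alphabet, wrapping around z→a.
Reversing it on vdydjh: v−3=s, d−3=a, y−3=v, d−3=a, j−3=g, h−3=e.

savage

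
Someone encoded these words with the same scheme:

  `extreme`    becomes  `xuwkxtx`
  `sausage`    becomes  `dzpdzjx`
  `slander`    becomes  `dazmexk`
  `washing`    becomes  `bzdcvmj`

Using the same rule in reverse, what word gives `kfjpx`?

rogue

e(4)→x(23) and x(23)→u(20) fit y≡19x+25 (mod 26); the inverse of 19 mod 26 is 11. This is an affine cipher: with a=0,…,z=25, each position x becomes (19x+25) mod 26.
Reversing it on kfjpx: k(10)→11·(10−25)≡17=r; f(5)→11·(5−25)≡14=o; j(9)→11·(9−25)≡6=g; p(15)→11·(15−25)≡20=u; x(23)→11·(23−25)≡4=e (all mod 26).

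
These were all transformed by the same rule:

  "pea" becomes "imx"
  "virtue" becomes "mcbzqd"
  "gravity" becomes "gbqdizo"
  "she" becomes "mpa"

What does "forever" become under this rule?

Read the word backwards and shift each letter +8.
On forever: reverse → reverof; then shift: r+8=z, e+8=m, v+8=d, e+8=m, r+8=z, o+8=w, f+8=n.

zmdmzwn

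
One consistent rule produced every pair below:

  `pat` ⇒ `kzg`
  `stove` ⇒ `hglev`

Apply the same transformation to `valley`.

ezoovb

Letters are reflected about the middle of the alphabet (position → 25−position): Atbash.
On valley: v↔e, a↔z, l↔o, l↔o, e↔v, y↔b.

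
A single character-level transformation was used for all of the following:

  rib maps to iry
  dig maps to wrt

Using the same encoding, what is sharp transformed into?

hszik

This is the alphabet-reversal cipher (Atbash): a becomes z, b becomes y, etc.
For sharp: s↔h, h↔s, a↔z, r↔i, p↔k.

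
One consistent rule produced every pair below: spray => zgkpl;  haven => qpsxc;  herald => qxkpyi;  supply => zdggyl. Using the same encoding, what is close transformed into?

Each letter's alphabet position (a=0..z=25) is mapped through 15·x+15 mod 26 — an affine cipher.
On close: c(2)→15·2+15≡19=t; l(11)→15·11+15≡24=y; o(14)→15·14+15≡17=r; s(18)→15·18+15≡25=z; e(4)→15·4+15≡23=x (all mod 26).

tyrzx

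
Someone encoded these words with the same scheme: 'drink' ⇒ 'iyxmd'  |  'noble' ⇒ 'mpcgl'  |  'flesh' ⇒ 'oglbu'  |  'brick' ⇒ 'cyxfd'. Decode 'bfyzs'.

scrap

d(3)→i(8) and r(17)→y(24) fit y≡3x+25 (mod 26); the inverse of 3 mod 26 is 9. Each letter's alphabet position (a=0..z=25) is mapped through 3·x+25 mod 26 — an affine cipher.
Reversing it on bfyzs: b(1)→9·(1−25)≡18=s; f(5)→9·(5−25)≡2=c; y(24)→9·(24−25)≡17=r; z(25)→9·(25−25)≡0=a; s(18)→9·(18−25)≡15=p (all mod 26).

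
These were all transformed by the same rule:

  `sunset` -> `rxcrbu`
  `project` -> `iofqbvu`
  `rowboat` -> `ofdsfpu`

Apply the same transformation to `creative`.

Each letter's alphabet position (a=0..z=25) is mapped through 3·x+15 mod 26 — an affine cipher.
For creative: c(2)→3·2+15≡21=v; r(17)→3·17+15≡14=o; e(4)→3·4+15≡1=b; a(0)→3·0+15≡15=p; t(19)→3·19+15≡20=u; i(8)→3·8+15≡13=n; v(21)→3·21+15≡0=a; e(4)→3·4+15≡1=b (all mod 26).

vobpunab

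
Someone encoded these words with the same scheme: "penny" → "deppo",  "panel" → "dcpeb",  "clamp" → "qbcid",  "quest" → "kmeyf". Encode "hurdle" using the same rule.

p(15)→d(3) and e(4)→e(4) fit y≡7x+2 (mod 26); the inverse of 7 mod 26 is 15. Treating letters as 0–25, the rule is x ↦ 7x + 2 (mod 26).
On hurdle: h(7)→7·7+2≡25=z; u(20)→7·20+2≡12=m; r(17)→7·17+2≡17=r; d(3)→7·3+2≡23=x; l(11)→7·11+2≡1=b; e(4)→7·4+2≡4=e (all mod 26).

zmrxbe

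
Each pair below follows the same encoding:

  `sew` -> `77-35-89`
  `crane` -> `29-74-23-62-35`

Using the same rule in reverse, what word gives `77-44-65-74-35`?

shore

s(#19)→77 and e(#5)→35: differences scale by 3, so n = 3·pos + 20. Each letter becomes 3×(its alphabet position, a=1..z=26) + 20.
Reversing it on 77-44-65-74-35: 77→(77−20)÷3=19=s, 44→(44−20)÷3=8=h, 65→(65−20)÷3=15=o, 74→(74−20)÷3=18=r, 35→(35−20)÷3=5=e.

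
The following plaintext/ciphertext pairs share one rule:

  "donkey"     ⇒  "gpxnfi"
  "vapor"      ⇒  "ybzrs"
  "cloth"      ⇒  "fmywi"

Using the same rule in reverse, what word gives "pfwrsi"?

memory

Shifts by position in donkey: pos 0: d→g (+3), pos 1: o→p (+1), pos 2: n→x (+10), pos 3: k→n (+3), pos 4: e→f (+1), pos 5: y→i (+10) — repeating every 3. It's a Vigenère-style cipher with numeric key [3,1,10]: position i shifts by key[i mod 3].
Reversing it on pfwrsi: p−3=m, f−1=e, w−10=m, r−3=o, s−1=r, i−10=y.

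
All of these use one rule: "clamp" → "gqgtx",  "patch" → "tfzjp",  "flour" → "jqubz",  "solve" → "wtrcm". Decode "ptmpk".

logic

In clamp: c→g is +4, l→q is +5, a→g is +6, m→t is +7 — the shift increases by 1 each position. Letter i (0-indexed) is shifted by i+4, so successive shifts are 4, 5, 6, ….
Decoding ptmpk: p−4=l, t−5=o, m−6=g, p−7=i, k−8=c.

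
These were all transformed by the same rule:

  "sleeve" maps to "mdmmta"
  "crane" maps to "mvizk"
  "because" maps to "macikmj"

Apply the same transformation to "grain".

vqizo

The output letters match the input read backwards, each shifted +8: sleeve reversed is eveels. Two steps: reverse the string, then apply a Caesar shift of +8.
Applying it to grain: reverse → niarg; then shift: n+8=v, i+8=q, a+8=i, r+8=z, g+8=o.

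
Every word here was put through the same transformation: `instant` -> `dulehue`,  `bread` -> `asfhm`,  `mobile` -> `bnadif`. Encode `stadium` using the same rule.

i(8)→d(3) and n(13)→u(20) fit y≡19x+7 (mod 26); the inverse of 19 mod 26 is 11. Treating letters as 0–25, the rule is x ↦ 19x + 7 (mod 26).
For stadium: s(18)→19·18+7≡11=l; t(19)→19·19+7≡4=e; a(0)→19·0+7≡7=h; d(3)→19·3+7≡12=m; i(8)→19·8+7≡3=d; u(20)→19·20+7≡23=x; m(12)→19·12+7≡1=b (all mod 26).

lehmdxb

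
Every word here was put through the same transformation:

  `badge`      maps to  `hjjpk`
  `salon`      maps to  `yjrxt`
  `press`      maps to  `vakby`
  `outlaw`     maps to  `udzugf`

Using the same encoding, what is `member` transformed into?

snskka

The shifts repeat in a cycle of length 2: positions 0,1,… shift by +6, +9, then the pattern repeats.
Applying it to member: m+6=s, e+9=n, m+6=s, b+9=k, e+6=k, r+9=a.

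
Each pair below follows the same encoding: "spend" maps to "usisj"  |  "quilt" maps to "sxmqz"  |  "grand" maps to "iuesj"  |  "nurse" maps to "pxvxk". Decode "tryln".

rough

In spend: s→u is +2, p→s is +3, e→i is +4, n→s is +5 — the shift increases by 1 each position. The shift increases by 1 at each position, starting from +2: 2, 3, 4, ….
Reversing it on tryln: t−2=r, r−3=o, y−4=u, l−5=g, n−6=h.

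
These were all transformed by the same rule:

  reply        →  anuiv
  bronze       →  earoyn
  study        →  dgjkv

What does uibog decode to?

r(17)→a(0) and e(4)→n(13) fit y≡3x+1 (mod 26); the inverse of 3 mod 26 is 9. Treating letters as 0–25, the rule is x ↦ 3x + 1 (mod 26).
Undoing it on uibog: u(20)→9·(20−1)≡15=p; i(8)→9·(8−1)≡11=l; b(1)→9·(1−1)≡0=a; o(14)→9·(14−1)≡13=n; g(6)→9·(6−1)≡19=t (all mod 26).

plant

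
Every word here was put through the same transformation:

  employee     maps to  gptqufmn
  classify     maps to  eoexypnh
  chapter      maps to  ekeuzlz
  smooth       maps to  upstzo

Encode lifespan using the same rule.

nljjywiw

In employee: e→g is +2, m→p is +3, p→t is +4, l→q is +5 — the shift increases by 1 each position. The shift increases by 1 at each position, starting from +2: 2, 3, 4, ….
On lifespan: l+2=n, i+3=l, f+4=j, e+5=j, s+6=y, p+7=w, a+8=i, n+9=w.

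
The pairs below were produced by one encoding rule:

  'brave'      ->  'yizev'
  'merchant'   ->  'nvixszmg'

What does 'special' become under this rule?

Each pair mirrors across the alphabet (b↔y, r↔i, a↔z): positions sum to 25. Letters are reflected about the middle of the alphabet (position → 25−position): Atbash.
For special: s↔h, p↔k, e↔v, c↔x, i↔r, a↔z, l↔o.

hkvxrzo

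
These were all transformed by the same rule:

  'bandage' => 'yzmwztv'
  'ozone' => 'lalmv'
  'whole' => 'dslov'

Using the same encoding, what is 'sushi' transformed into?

Each pair mirrors across the alphabet (b↔y, a↔z, n↔m): positions sum to 25. Each letter is replaced by its mirror in the alphabet: a↔z, b↔y, c↔x, and so on (the Atbash cipher).
For sushi: s↔h, u↔f, s↔h, h↔s, i↔r.

hfhsr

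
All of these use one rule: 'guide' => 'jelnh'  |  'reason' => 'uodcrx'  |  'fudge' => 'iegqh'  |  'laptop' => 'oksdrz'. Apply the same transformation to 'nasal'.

Shifts by position in guide: pos 0: g→j (+3), pos 1: u→e (+10), pos 2: i→l (+3), pos 3: d→n (+10) — repeating every 2. The shifts repeat in a cycle of length 2: positions 0,1,… shift by +3, +10, then the pattern repeats.
On nasal: n+3=q, a+10=k, s+3=v, a+10=k, l+3=o.

qkvko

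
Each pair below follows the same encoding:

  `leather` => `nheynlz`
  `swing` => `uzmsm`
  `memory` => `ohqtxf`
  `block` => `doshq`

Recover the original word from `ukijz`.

sheet

Letter i (0-indexed) is shifted by i+2, so successive shifts are 2, 3, 4, ….
Reversing it on ukijz: u−2=s, k−3=h, i−4=e, j−5=e, z−6=t.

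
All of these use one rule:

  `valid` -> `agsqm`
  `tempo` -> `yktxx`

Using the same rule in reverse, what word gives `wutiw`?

In valid: v→a is +5, a→g is +6, l→s is +7, i→q is +8 — the shift increases by 1 each position. Letter i (0-indexed) is shifted by i+5, so successive shifts are 5, 6, 7, ….
Undoing it on wutiw: w−5=r, u−6=o, t−7=m, i−8=a, w−9=n.

roman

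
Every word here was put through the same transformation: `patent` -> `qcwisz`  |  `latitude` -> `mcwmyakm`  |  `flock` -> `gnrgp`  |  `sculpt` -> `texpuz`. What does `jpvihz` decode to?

insect

In patent: p→q is +1, a→c is +2, t→w is +3, e→i is +4 — the shift increases by 1 each position. The shift increases by 1 at each position, starting from +1: 1, 2, 3, ….
Decoding jpvihz: j−1=i, p−2=n, v−3=s, i−4=e, h−5=c, z−6=t.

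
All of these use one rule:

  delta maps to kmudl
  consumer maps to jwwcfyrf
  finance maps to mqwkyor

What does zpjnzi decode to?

shadow

Letter i (0-indexed) is shifted by i+7, so successive shifts are 7, 8, 9, ….
Reversing it on zpjnzi: z−7=s, p−8=h, j−9=a, n−10=d, z−11=o, i−12=w.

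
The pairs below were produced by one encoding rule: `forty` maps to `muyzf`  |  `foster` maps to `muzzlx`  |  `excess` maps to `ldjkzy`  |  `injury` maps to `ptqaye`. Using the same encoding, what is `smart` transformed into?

Shifts by position in forty: pos 0: f→m (+7), pos 1: o→u (+6), pos 2: r→y (+7), pos 3: t→z (+6) — repeating every 2. The shifts repeat in a cycle of length 2: positions 0,1,… shift by +7, +6, then the pattern repeats.
On smart: s+7=z, m+6=s, a+7=h, r+6=x, t+7=a.

zshxa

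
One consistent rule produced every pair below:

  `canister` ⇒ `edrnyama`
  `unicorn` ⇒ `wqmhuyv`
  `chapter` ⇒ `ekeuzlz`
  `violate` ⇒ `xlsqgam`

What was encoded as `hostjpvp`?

In canister: c→e is +2, a→d is +3, n→r is +4, i→n is +5 — the shift increases by 1 each position. Letter i (0-indexed) is shifted by i+2, so successive shifts are 2, 3, 4, ….
Reversing it on hostjpvp: h−2=f, o−3=l, s−4=o, t−5=o, j−6=d, p−7=i, v−8=n, p−9=g.

flooding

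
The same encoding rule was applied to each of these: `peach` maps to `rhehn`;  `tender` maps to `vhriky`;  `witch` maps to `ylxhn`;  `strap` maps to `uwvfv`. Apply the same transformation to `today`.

In peach: p→r is +2, e→h is +3, a→e is +4, c→h is +5 — the shift increases by 1 each position. The shift increases by 1 at each position, starting from +2: 2, 3, 4, ….
On today: t+2=v, o+3=r, d+4=h, a+5=f, y+6=e.

vrhfe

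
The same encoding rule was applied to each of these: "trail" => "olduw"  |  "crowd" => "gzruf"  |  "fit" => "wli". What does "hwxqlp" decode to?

The output letters match the input read backwards, each shifted +3: trail reversed is liart. Two steps: reverse the string, then apply a Caesar shift of +3.
Decoding hwxqlp: shift back: h−3=e, w−3=t, x−3=u, q−3=n, l−3=i, p−3=m → etunim; then reverse → minute.

minute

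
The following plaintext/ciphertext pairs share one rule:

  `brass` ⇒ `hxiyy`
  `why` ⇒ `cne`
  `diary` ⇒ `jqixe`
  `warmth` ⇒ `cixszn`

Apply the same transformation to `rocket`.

Two shifts are in play — +8 for a/e/i/o/u, +6 for every other letter.
On rocket: r(cons)+6=x, o(vowel)+8=w, c(cons)+6=i, k(cons)+6=q, e(vowel)+8=m, t(cons)+6=z.

xwiqmz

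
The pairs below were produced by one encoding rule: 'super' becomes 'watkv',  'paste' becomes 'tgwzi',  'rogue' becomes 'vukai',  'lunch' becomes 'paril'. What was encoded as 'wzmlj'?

The shifts repeat in a cycle of length 2: positions 0,1,… shift by +4, +6, then the pattern repeats.
Undoing it on wzmlj: w−4=s, z−6=t, m−4=i, l−6=f, j−4=f.

stiff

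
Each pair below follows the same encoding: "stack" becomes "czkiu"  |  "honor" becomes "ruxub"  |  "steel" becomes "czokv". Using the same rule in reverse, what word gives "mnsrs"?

Shifts by position in stack: pos 0: s→c (+10), pos 1: t→z (+6), pos 2: a→k (+10), pos 3: c→i (+6) — repeating every 2. The shifts repeat in a cycle of length 2: positions 0,1,… shift by +10, +6, then the pattern repeats.
Decoding mnsrs: m−10=c, n−6=h, s−10=i, r−6=l, s−10=i.

chili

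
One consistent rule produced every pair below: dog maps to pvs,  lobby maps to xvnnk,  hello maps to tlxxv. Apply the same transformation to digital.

ppspfhx

The shift depends on letter class: consonant d→p is +12, but vowel o→v is +7. The rule splits by letter class: vowels +7, consonants +12.
For digital: d(cons)+12=p, i(vowel)+7=p, g(cons)+12=s, i(vowel)+7=p, t(cons)+12=f, a(vowel)+7=h, l(cons)+12=x.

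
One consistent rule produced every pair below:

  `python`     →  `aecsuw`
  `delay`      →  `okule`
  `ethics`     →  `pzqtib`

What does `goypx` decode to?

viper

It's a Vigenère-style cipher with numeric key [11,6,9]: position i shifts by key[i mod 3].
Undoing it on goypx: g−11=v, o−6=i, y−9=p, p−11=e, x−6=r.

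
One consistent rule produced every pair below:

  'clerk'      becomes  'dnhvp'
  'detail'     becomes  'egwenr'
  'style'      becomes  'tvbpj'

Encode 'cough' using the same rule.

dqxkm

In clerk: c→d is +1, l→n is +2, e→h is +3, r→v is +4 — the shift increases by 1 each position. The shift increases by 1 at each position, starting from +1: 1, 2, 3, ….
On cough: c+1=d, o+2=q, u+3=x, g+4=k, h+5=m.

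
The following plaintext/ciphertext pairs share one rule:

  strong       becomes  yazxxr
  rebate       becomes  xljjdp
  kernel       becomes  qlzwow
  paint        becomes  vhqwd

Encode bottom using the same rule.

hvbcyx

In strong: s→y is +6, t→a is +7, r→z is +8, o→x is +9 — the shift increases by 1 each position. The shift increases by 1 at each position, starting from +6: 6, 7, 8, ….
Applying it to bottom: b+6=h, o+7=v, t+8=b, t+9=c, o+10=y, m+11=x.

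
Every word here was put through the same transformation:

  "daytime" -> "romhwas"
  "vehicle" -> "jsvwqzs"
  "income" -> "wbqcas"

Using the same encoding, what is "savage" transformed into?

gojous

Compare letters: d→r is +14, a→o is +14, y→m is +14 — a constant shift. Every letter moves 14 places later in the alphabet, wrapping around z→a.
For savage: s+14=g, a+14=o, v+14=j, a+14=o, g+14=u, e+14=s.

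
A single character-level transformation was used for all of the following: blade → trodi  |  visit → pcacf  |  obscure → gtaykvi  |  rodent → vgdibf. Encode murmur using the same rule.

b(1)→t(19) and l(11)→r(17) fit y≡5x+14 (mod 26); the inverse of 5 mod 26 is 21. This is an affine cipher: with a=0,…,z=25, each position x becomes (5x+14) mod 26.
On murmur: m(12)→5·12+14≡22=w; u(20)→5·20+14≡10=k; r(17)→5·17+14≡21=v; m(12)→5·12+14≡22=w; u(20)→5·20+14≡10=k; r(17)→5·17+14≡21=v (all mod 26).

wkvwkv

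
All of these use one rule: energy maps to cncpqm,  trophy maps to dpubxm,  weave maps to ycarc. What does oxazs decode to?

chalk

e(4)→c(2) and n(13)→n(13) fit y≡7x+0 (mod 26); the inverse of 7 mod 26 is 15. Treating letters as 0–25, the rule is x ↦ 7x + 0 (mod 26).
Undoing it on oxazs: o(14)→15·(14−0)≡2=c; x(23)→15·(23−0)≡7=h; a(0)→15·(0−0)≡0=a; z(25)→15·(25−0)≡11=l; s(18)→15·(18−0)≡10=k (all mod 26).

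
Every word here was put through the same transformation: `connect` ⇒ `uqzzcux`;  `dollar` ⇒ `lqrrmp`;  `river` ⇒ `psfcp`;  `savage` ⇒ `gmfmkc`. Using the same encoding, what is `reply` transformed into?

Treating letters as 0–25, the rule is x ↦ 17x + 12 (mod 26).
On reply: r(17)→17·17+12≡15=p; e(4)→17·4+12≡2=c; p(15)→17·15+12≡7=h; l(11)→17·11+12≡17=r; y(24)→17·24+12≡4=e (all mod 26).

pchre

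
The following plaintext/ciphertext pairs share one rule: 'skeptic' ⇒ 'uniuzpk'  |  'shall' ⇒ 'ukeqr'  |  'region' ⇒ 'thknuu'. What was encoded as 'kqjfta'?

infant

Each letter shifts forward by (position + 2), i.e. 2, 3, 4, … — the shift grows by one for each successive letter.
Decoding kqjfta: k−2=i, q−3=n, j−4=f, f−5=a, t−6=n, a−7=t.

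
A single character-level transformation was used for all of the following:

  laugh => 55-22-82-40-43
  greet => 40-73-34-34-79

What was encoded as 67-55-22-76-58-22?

l(#12)→55 and a(#1)→22: differences scale by 3, so n = 3·pos + 19. The formula is n = 3×(alphabet index, a=1) + 19.
Undoing it on 67-55-22-76-58-22: 67→(67−19)÷3=16=p, 55→(55−19)÷3=12=l, 22→(22−19)÷3=1=a, 76→(76−19)÷3=19=s, 58→(58−19)÷3=13=m, 22→(22−19)÷3=1=a.

plasma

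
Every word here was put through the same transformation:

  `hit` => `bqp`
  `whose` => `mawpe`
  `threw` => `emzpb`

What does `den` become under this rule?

vml

Two steps: reverse the string, then apply a Caesar shift of +8.
Applying it to den: reverse → ned; then shift: n+8=v, e+8=m, d+8=l.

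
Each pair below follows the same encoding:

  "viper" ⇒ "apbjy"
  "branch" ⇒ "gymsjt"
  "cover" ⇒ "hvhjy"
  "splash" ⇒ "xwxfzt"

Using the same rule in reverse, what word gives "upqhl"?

piece

Shifts by position in viper: pos 0: v→a (+5), pos 1: i→p (+7), pos 2: p→b (+12), pos 3: e→j (+5), pos 4: r→y (+7) — repeating every 3. A repeating key of period 3 is used — shifts +5, +7, +12 over and over.
Undoing it on upqhl: u−5=p, p−7=i, q−12=e, h−5=c, l−7=e.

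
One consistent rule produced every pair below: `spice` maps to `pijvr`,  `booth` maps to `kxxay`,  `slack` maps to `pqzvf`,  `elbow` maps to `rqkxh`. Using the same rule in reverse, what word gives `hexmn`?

wrong

s(18)→p(15) and p(15)→i(8) fit y≡11x+25 (mod 26); the inverse of 11 mod 26 is 19. This is an affine cipher: with a=0,…,z=25, each position x becomes (11x+25) mod 26.
Reversing it on hexmn: h(7)→19·(7−25)≡22=w; e(4)→19·(4−25)≡17=r; x(23)→19·(23−25)≡14=o; m(12)→19·(12−25)≡13=n; n(13)→19·(13−25)≡6=g (all mod 26).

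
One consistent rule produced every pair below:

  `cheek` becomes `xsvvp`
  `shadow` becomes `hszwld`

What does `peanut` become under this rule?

Each pair mirrors across the alphabet (c↔x, h↔s, e↔v): positions sum to 25. Letters are reflected about the middle of the alphabet (position → 25−position): Atbash.
For peanut: p↔k, e↔v, a↔z, n↔m, u↔f, t↔g.

kvzmfg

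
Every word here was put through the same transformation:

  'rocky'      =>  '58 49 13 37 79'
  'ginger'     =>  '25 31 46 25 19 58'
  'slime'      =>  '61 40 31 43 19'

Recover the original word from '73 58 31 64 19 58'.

writer

r(#18)→58 and o(#15)→49: differences scale by 3, so n = 3·pos + 4. With a=1..z=26, the number is 3·pos + 4.
Decoding 73 58 31 64 19 58: 73→(73−4)÷3=23=w, 58→(58−4)÷3=18=r, 31→(31−4)÷3=9=i, 64→(64−4)÷3=20=t, 19→(19−4)÷3=5=e, 58→(58−4)÷3=18=r.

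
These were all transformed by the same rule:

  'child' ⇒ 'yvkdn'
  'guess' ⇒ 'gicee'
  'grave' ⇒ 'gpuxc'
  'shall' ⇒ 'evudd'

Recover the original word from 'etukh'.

stain

This is an affine cipher: with a=0,…,z=25, each position x becomes (15x+20) mod 26.
Decoding etukh: e(4)→7·(4−20)≡18=s; t(19)→7·(19−20)≡19=t; u(20)→7·(20−20)≡0=a; k(10)→7·(10−20)≡8=i; h(7)→7·(7−20)≡13=n (all mod 26).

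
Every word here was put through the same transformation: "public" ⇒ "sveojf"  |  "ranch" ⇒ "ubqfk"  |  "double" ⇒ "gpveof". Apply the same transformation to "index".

The shift depends on letter class: consonant p→s is +3, but vowel u→v is +1. The rule splits by letter class: vowels +1, consonants +3.
On index: i(vowel)+1=j, n(cons)+3=q, d(cons)+3=g, e(vowel)+1=f, x(cons)+3=a.

jqgfa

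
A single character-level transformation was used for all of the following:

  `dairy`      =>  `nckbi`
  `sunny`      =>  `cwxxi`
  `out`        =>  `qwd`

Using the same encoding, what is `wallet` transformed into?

The shift depends on letter class: consonant d→n is +10, but vowel a→c is +2. Two shifts are in play — +2 for a/e/i/o/u, +10 for every other letter.
On wallet: w(cons)+10=g, a(vowel)+2=c, l(cons)+10=v, l(cons)+10=v, e(vowel)+2=g, t(cons)+10=d.

gcvvgd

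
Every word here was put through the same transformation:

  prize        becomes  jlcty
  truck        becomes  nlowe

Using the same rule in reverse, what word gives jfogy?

plume

Compare letters: p→j is +20, r→l is +20, i→c is +20 — a constant shift. Every letter moves 20 places later in the alphabet, wrapping around z→a.
Decoding jfogy: j−20=p, f−20=l, o−20=u, g−20=m, y−20=e.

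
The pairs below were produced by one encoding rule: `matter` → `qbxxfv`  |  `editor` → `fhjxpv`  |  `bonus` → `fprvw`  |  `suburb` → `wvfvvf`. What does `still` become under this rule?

The shift depends on letter class: consonant m→q is +4, but vowel a→b is +1. Two shifts are in play — +1 for a/e/i/o/u, +4 for every other letter.
On still: s(cons)+4=w, t(cons)+4=x, i(vowel)+1=j, l(cons)+4=p, l(cons)+4=p.

wxjpp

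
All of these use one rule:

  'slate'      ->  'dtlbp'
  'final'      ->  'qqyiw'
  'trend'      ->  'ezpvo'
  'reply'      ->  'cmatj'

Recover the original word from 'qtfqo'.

fluid

Shifts by position in slate: pos 0: s→d (+11), pos 1: l→t (+8), pos 2: a→l (+11), pos 3: t→b (+8) — repeating every 2. It's a Vigenère-style cipher with numeric key [11,8]: position i shifts by key[i mod 2].
Reversing it on qtfqo: q−11=f, t−8=l, f−11=u, q−8=i, o−11=d.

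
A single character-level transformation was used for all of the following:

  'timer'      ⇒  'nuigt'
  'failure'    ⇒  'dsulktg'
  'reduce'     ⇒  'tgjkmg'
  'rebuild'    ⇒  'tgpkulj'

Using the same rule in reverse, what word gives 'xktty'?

Each letter's alphabet position (a=0..z=25) is mapped through 23·x+18 mod 26 — an affine cipher.
Undoing it on xktty: x(23)→17·(23−18)≡7=h; k(10)→17·(10−18)≡20=u; t(19)→17·(19−18)≡17=r; t(19)→17·(19−18)≡17=r; y(24)→17·(24−18)≡24=y (all mod 26).

hurry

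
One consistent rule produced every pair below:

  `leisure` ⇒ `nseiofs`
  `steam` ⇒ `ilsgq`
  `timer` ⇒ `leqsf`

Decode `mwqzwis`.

compose

l(11)→n(13) and e(4)→s(18) fit y≡3x+6 (mod 26); the inverse of 3 mod 26 is 9. Each letter's alphabet position (a=0..z=25) is mapped through 3·x+6 mod 26 — an affine cipher.
Undoing it on mwqzwis: m(12)→9·(12−6)≡2=c; w(22)→9·(22−6)≡14=o; q(16)→9·(16−6)≡12=m; z(25)→9·(25−6)≡15=p; w(22)→9·(22−6)≡14=o; i(8)→9·(8−6)≡18=s; s(18)→9·(18−6)≡4=e (all mod 26).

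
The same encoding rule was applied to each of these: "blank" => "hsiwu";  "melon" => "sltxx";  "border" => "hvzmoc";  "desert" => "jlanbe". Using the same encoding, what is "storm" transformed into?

yawaw

In blank: b→h is +6, l→s is +7, a→i is +8, n→w is +9 — the shift increases by 1 each position. Each letter shifts forward by (position + 6), i.e. 6, 7, 8, … — the shift grows by one for each successive letter.
Applying it to storm: s+6=y, t+7=a, o+8=w, r+9=a, m+10=w.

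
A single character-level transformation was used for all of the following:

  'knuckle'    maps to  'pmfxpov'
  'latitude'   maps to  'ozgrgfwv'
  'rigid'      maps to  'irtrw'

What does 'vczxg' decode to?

Each pair mirrors across the alphabet (k↔p, n↔m, u↔f): positions sum to 25. This is the alphabet-reversal cipher (Atbash): a becomes z, b becomes y, etc.
Undoing it on vczxg: v↔e, c↔x, z↔a, x↔c, g↔t.

exact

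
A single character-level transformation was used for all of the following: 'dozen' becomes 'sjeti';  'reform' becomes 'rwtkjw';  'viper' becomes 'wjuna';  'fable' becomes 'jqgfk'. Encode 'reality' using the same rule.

Read the word backwards and shift each letter +5.
For reality: reverse → ytilaer; then shift: y+5=d, t+5=y, i+5=n, l+5=q, a+5=f, e+5=j, r+5=w.

dynqfjw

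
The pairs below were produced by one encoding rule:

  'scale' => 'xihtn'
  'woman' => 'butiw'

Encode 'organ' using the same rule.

txniw

In scale: s→x is +5, c→i is +6, a→h is +7, l→t is +8 — the shift increases by 1 each position. The shift increases by 1 at each position, starting from +5: 5, 6, 7, ….
For organ: o+5=t, r+6=x, g+7=n, a+8=i, n+9=w.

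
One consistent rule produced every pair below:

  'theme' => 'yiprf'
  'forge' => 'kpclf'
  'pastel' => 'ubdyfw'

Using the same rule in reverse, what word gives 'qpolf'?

Shifts by position in theme: pos 0: t→y (+5), pos 1: h→i (+1), pos 2: e→p (+11), pos 3: m→r (+5), pos 4: e→f (+1) — repeating every 3. It's a Vigenère-style cipher with numeric key [5,1,11]: position i shifts by key[i mod 3].
Decoding qpolf: q−5=l, p−1=o, o−11=d, l−5=g, f−1=e.

lodge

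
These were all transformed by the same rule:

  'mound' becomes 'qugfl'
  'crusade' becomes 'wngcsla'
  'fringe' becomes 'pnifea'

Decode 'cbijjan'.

slipper

This is an affine cipher: with a=0,…,z=25, each position x becomes (15x+18) mod 26.
Reversing it on cbijjan: c(2)→7·(2−18)≡18=s; b(1)→7·(1−18)≡11=l; i(8)→7·(8−18)≡8=i; j(9)→7·(9−18)≡15=p; j(9)→7·(9−18)≡15=p; a(0)→7·(0−18)≡4=e; n(13)→7·(13−18)≡17=r (all mod 26).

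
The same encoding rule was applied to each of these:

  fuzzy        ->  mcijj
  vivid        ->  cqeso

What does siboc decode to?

laser

In fuzzy: f→m is +7, u→c is +8, z→i is +9, z→j is +10 — the shift increases by 1 each position. The shift increases by 1 at each position, starting from +7: 7, 8, 9, ….
Reversing it on siboc: s−7=l, i−8=a, b−9=s, o−10=e, c−11=r.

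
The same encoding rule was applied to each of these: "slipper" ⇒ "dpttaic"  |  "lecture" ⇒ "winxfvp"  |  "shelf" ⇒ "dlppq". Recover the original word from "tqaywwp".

Shifts by position in slipper: pos 0: s→d (+11), pos 1: l→p (+4), pos 2: i→t (+11), pos 3: p→t (+4) — repeating every 2. A repeating key of period 2 is used — shifts +11, +4 over and over.
Undoing it on tqaywwp: t−11=i, q−4=m, a−11=p, y−4=u, w−11=l, w−4=s, p−11=e.

impulse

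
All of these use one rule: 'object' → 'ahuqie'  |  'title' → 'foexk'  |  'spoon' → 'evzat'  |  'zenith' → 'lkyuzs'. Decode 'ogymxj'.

canary

Shifts by position in object: pos 0: o→a (+12), pos 1: b→h (+6), pos 2: j→u (+11), pos 3: e→q (+12), pos 4: c→i (+6), pos 5: t→e (+11) — repeating every 3. It's a Vigenère-style cipher with numeric key [12,6,11]: position i shifts by key[i mod 3].
Decoding ogymxj: o−12=c, g−6=a, y−11=n, m−12=a, x−6=r, j−11=y.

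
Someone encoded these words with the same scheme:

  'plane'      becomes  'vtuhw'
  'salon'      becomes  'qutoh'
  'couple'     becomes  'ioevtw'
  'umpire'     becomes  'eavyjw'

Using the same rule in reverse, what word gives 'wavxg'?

empty

p(15)→v(21) and l(11)→t(19) fit y≡7x+20 (mod 26); the inverse of 7 mod 26 is 15. Treating letters as 0–25, the rule is x ↦ 7x + 20 (mod 26).
Decoding wavxg: w(22)→15·(22−20)≡4=e; a(0)→15·(0−20)≡12=m; v(21)→15·(21−20)≡15=p; x(23)→15·(23−20)≡19=t; g(6)→15·(6−20)≡24=y (all mod 26).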